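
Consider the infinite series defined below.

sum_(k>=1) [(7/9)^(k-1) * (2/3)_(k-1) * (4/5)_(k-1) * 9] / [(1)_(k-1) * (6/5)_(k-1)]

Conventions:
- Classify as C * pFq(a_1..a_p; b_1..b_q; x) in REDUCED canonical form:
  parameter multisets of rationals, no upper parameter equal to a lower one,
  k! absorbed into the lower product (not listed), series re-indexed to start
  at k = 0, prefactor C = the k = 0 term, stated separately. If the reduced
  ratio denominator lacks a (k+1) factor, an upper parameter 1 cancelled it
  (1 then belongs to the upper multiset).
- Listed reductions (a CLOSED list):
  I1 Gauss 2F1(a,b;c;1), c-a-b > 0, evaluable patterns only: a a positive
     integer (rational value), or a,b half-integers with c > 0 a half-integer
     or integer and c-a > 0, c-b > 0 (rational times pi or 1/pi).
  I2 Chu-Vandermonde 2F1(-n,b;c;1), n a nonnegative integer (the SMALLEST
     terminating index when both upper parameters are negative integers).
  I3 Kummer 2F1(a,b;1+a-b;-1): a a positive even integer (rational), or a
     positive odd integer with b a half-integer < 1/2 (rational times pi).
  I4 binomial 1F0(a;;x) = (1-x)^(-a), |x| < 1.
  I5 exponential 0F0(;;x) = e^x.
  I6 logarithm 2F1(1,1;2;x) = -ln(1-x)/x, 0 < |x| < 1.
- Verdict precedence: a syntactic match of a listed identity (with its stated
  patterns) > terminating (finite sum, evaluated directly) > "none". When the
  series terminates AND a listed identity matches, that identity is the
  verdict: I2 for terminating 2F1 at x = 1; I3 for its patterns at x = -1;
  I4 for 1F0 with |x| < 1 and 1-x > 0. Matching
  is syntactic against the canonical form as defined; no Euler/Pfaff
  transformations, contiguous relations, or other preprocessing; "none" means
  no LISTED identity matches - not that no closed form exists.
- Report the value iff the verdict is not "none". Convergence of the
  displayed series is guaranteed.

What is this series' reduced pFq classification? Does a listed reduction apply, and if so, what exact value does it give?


Canonical form: C = 9 times 2F1 with upper {2/3, 4/5}, lower {6/5}, x = 7/9. Verdict: none here - no I1-I6 shape fits x = 7/9 with lower {6/5}.

Structural cue: with t_0 = 9, (1)_k (C = 9) is k! itself.
Adjacent-term ratio: r(k) = (7/9) * (k+2/3) (k+4/5) / [(k+6/5) (k+1)] - poly over poly, x = (7/9) from leading terms; C = 9 at k = 0.


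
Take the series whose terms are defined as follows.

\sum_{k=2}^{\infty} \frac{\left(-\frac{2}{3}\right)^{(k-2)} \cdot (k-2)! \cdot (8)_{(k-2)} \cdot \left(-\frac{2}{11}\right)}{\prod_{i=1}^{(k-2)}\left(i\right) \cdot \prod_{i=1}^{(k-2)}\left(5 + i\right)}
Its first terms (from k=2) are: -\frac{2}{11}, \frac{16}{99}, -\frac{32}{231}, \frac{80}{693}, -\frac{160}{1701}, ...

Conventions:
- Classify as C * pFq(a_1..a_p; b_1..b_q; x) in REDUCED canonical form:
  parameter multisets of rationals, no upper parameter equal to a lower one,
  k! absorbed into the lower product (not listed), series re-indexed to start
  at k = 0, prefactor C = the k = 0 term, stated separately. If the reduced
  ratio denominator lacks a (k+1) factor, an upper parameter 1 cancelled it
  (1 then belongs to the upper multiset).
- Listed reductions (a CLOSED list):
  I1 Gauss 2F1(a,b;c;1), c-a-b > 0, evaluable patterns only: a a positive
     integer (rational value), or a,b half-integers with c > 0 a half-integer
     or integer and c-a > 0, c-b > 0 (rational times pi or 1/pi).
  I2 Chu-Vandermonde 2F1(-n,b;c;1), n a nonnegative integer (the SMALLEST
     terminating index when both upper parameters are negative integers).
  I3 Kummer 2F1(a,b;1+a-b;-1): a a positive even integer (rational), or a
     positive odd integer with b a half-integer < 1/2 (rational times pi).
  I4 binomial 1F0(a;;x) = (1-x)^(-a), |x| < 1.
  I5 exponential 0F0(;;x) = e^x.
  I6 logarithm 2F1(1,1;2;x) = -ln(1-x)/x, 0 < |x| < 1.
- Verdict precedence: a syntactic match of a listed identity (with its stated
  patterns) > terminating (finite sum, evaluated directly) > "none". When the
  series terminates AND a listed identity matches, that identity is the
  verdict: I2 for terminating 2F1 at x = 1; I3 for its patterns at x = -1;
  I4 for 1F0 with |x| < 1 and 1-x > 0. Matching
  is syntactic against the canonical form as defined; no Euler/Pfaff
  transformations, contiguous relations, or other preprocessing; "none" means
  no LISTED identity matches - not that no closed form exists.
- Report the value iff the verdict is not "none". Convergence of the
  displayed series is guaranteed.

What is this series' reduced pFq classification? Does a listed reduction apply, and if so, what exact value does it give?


Key observation: x = -\frac{2}{3} and the product of the first k integers (C = -2/11) is k!.
Step ratio: r(k) = -\frac{2}{3} * (k+1) (k+8) / [(k+6) (k+1)] - rational; roots negated = parameters, x = -\frac{2}{3}, C = -\frac{2}{11}.

Classification (C = -\frac{2}{11}): 2F1 with upper {1, 8}, lower {6}, argument x = -\frac{2}{3}. Verdict: none - this 2F1 at x = -\frac{2}{3} matches no listed pattern, and upper {1, 8} holds no stopper.


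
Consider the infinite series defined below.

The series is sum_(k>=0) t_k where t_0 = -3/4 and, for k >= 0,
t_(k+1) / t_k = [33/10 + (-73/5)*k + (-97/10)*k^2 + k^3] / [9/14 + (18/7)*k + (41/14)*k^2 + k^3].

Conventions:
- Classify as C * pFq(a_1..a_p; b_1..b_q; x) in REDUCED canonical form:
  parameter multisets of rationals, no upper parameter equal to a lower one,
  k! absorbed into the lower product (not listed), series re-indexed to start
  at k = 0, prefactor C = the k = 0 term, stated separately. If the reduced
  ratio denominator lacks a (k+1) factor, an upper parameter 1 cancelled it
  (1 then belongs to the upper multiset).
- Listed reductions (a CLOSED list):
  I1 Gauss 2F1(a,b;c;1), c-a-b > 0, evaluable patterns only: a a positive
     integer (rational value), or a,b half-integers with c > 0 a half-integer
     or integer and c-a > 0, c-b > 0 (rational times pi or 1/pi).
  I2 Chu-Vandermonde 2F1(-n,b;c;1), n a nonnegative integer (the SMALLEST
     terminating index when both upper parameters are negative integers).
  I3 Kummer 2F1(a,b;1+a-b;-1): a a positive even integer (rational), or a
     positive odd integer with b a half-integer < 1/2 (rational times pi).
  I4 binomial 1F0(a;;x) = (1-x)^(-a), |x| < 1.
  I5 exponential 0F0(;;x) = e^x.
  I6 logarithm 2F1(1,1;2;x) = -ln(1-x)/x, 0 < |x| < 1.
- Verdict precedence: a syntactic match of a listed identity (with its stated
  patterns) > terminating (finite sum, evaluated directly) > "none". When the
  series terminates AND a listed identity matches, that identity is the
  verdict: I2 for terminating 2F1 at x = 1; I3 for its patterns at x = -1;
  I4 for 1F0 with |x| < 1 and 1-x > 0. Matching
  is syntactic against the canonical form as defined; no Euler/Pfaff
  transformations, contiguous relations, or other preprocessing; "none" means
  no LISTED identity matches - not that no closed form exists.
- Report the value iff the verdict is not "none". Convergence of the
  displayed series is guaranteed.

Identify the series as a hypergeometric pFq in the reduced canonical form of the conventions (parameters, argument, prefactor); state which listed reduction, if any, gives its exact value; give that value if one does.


The series (x = 1) is 2F1: upper {-11, -1/5}, lower {3/7}, prefactor -3/4. Verdict: the Chu-Vandermonde identity I2 matches (terminating 2F1 at x = 1 with n = 11, b = -1/5, c = 3/7). Sum: -2040593035130253/1161922607421875.

First insight: from the first term -3/4: the parameter 3/2 appears in both the upper and lower lists and cancels.
Term ratio: r(k) = 1 * (k-11) (k-1/5) / [(k+3/7) (k+1)] - poly over poly, x = 1 from leading terms; C = -3/4 at k = 0.


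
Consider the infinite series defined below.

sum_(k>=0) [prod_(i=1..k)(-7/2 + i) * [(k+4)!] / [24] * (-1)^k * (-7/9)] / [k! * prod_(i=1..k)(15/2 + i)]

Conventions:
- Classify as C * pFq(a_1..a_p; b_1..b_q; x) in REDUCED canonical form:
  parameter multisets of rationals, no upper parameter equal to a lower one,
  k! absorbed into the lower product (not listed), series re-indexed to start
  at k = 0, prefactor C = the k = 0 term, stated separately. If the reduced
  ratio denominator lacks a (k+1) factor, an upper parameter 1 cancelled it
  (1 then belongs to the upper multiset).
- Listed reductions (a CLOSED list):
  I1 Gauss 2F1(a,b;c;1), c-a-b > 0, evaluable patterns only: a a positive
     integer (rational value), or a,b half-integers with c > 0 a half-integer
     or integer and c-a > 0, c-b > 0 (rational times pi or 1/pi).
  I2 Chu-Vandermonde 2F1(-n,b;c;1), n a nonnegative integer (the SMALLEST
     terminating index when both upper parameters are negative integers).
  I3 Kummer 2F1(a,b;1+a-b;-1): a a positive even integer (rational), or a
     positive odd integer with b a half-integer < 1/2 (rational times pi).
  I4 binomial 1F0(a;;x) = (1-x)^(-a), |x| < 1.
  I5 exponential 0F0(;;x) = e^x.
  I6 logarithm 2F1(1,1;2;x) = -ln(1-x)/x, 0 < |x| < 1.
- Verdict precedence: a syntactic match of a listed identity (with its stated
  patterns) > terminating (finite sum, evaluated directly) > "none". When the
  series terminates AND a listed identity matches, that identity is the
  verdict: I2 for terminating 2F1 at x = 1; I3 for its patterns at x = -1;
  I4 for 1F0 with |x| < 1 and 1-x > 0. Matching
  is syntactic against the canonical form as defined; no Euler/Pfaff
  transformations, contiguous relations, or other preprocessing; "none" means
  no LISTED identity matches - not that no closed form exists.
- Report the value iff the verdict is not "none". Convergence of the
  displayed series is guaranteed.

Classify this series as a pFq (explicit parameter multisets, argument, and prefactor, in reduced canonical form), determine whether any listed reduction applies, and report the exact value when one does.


At argument -1: a 2F1 with upper {-5/2, 5}, lower {17/2}, scaled by C = -7/9. Verdict (x = -1): the Kummer evaluation I3 applies (x = -1; c = 17/2 equals 1+a-b for upper {-5/2, 5}: listed pattern). Its exact value is (-105105/131072) * pi.

Structural cue: with t_0 = -7/9, the factorial ratio (C = -7/9, x = -1) (k+a-1)!/(a-1)! is a rising factorial (a)_k.
Adjacent-term ratio: r(k) = (-1) * (k-5/2) (k+5) / [(k+17/2) (k+1)] - rational; roots negated = parameters, x = (-1), C = -7/9.


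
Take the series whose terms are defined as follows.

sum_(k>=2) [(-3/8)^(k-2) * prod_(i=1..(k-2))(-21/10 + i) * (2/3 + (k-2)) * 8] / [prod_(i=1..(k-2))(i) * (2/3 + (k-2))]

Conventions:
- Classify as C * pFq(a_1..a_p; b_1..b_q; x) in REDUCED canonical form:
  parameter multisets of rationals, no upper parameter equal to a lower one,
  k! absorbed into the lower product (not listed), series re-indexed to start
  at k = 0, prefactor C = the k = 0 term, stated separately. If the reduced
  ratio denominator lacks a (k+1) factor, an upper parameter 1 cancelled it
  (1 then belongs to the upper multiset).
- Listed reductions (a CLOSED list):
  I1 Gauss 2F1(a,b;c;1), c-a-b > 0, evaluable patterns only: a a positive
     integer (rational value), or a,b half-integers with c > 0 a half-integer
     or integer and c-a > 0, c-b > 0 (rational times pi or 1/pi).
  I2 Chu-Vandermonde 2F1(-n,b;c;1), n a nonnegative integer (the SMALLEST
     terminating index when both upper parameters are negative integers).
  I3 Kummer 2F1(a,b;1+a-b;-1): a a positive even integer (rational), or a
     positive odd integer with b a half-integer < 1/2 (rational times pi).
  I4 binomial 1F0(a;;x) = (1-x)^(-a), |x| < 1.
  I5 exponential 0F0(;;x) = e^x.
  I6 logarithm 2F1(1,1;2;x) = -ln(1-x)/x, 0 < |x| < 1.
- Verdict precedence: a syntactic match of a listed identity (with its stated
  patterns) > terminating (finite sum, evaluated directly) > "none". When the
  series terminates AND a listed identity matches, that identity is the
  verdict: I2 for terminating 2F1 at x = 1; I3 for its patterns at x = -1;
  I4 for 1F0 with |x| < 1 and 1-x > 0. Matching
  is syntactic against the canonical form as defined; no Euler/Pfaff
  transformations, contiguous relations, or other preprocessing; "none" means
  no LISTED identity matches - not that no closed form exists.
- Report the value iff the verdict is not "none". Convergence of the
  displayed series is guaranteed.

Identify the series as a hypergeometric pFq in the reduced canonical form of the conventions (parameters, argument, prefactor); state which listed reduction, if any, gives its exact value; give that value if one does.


The series (x = -3/8) is 1F0: upper {-11/10}, lower {-}, prefactor 8. Verdict at x = -3/8: the I4 binomial reduction matches (the 1F0 binomial series: exponent 11/10, x = -3/8). Sum: 8 * (11/8)^(11/10).

The tell: t_0 being 8, the running product (C = 8, x = -3/8) telescopes to a rising factorial.
Consecutive-term ratio: r(k) = (-3/8) * (k-11/10) / [(k+1)] - rational in k, leading ratio (-3/8); with t_0 = 8, classification follows.


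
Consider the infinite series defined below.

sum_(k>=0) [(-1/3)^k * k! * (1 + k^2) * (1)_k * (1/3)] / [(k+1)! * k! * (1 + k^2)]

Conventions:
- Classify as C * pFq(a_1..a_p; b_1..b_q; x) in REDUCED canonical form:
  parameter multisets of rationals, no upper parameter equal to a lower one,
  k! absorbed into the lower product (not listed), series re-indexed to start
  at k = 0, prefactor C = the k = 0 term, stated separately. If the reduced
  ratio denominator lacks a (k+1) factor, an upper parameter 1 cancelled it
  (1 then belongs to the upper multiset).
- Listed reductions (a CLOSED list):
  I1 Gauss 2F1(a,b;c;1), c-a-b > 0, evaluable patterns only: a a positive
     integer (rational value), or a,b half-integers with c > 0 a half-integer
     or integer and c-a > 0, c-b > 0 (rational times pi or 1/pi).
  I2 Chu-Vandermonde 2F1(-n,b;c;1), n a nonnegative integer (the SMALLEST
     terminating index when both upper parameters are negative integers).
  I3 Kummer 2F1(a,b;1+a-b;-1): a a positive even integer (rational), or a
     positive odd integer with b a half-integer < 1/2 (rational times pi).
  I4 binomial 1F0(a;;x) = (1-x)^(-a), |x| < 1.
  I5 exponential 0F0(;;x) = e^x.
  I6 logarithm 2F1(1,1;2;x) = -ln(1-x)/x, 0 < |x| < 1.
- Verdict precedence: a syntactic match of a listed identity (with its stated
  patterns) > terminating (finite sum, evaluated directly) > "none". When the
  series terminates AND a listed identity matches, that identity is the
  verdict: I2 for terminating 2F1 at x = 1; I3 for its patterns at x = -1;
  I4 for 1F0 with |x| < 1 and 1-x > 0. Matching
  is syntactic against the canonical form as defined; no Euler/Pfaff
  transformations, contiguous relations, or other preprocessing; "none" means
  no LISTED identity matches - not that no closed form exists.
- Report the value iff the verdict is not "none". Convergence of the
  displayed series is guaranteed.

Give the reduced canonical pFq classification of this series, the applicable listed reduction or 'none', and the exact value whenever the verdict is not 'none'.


Reduced: x = -1/3, 2F1, upper = {1, 1}, lower = {2}, C = 1/3. Verdict: the logarithmic series (I6) fires (the logarithm: parameters (1,1;2), x = -1/3). Exact value: ln(4/3).

The tell: t_0 = 1/3 here, and the factor k^2 + 1 cancels (top and bottom), leaving C = 1/3, x = -1/3.
Adjacent-term ratio: r(k) = (-1/3) * (k+1) (k+1) / [(k+2) (k+1)] - poly over poly, x = (-1/3) from leading terms; C = 1/3 at k = 0.


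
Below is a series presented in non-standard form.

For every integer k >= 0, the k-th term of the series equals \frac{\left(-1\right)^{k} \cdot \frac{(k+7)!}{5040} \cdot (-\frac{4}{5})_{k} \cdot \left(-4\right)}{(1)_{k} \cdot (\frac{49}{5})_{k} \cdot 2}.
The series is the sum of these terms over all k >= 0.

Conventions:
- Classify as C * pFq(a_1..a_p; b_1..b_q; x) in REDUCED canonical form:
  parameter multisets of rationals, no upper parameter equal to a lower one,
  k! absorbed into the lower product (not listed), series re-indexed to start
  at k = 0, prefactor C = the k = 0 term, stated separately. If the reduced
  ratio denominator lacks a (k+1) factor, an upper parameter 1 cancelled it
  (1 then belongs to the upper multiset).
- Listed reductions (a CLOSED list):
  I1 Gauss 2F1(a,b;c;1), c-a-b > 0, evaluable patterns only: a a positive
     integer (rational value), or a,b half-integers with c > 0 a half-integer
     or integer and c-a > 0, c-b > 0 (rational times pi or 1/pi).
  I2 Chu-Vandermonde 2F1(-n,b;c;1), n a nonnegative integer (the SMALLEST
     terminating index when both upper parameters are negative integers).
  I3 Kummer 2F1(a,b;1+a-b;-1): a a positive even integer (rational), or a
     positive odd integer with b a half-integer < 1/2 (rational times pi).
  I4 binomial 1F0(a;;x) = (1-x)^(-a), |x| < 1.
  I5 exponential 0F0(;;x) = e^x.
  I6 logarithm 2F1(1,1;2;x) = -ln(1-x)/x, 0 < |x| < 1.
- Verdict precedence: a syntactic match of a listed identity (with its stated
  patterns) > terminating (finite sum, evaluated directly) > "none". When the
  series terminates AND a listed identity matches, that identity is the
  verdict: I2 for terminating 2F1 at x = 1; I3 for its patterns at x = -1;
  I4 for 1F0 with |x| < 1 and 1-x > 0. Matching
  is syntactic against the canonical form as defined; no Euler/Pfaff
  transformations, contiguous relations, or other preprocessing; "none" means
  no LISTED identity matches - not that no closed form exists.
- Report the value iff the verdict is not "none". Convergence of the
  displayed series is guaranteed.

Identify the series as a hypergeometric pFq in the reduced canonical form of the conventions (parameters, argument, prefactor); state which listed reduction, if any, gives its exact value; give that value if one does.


x = -1 here; the reduced form reads 2F1, upper {-\frac{4}{5}, 8}, lower {\frac{49}{5}}, C = -2. Verdict (x = -1): Kummer (I3) applies (x = -1; c = \frac{49}{5} equals 1+a-b for upper {-\frac{4}{5}, 8}: listed pattern). Its exact value is -\frac{70499}{21875}.

The tell: x = -1 and (1)_k (C = -2) is k! itself.
Step ratio: r(k) = -1 * (k-\frac{4}{5}) (k+8) / [(k+\frac{49}{5}) (k+1)] - rational in k, leading ratio -1; with t_0 = -2, classification follows.


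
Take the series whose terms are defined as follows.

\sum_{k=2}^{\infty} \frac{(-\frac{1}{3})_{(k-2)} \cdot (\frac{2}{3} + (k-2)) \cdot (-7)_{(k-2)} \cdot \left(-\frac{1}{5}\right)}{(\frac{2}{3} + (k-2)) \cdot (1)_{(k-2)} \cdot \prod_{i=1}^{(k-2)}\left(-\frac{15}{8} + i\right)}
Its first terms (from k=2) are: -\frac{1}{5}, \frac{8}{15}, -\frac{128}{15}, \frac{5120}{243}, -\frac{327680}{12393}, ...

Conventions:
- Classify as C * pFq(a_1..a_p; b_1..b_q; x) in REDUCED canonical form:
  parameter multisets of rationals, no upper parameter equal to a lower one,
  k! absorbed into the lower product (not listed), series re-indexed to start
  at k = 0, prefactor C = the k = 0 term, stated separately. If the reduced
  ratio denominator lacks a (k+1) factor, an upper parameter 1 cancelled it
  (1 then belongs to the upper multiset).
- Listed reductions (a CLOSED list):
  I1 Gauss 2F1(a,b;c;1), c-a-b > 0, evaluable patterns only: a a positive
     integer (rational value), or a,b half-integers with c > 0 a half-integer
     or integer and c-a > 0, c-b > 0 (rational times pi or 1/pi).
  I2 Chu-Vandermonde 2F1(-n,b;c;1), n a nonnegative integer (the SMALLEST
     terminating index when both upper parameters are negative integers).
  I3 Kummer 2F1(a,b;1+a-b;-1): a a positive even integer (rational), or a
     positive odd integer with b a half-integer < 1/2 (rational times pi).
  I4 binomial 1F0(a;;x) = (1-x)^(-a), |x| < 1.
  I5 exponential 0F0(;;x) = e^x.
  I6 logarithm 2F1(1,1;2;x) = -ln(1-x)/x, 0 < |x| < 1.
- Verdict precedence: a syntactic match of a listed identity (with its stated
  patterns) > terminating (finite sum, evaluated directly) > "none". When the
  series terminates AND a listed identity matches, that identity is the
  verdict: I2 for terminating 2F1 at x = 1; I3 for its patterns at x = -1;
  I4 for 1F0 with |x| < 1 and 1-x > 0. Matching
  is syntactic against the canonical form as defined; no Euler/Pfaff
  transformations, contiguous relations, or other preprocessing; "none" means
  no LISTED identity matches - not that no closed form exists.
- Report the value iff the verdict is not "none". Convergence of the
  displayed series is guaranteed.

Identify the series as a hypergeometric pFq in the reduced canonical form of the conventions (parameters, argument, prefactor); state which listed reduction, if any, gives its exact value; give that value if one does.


Reduced: x = 1, 2F1, upper = {-7, -\frac{1}{3}}, lower = {-\frac{7}{8}}, C = -\frac{1}{5}. Verdict: the Chu-Vandermonde identity I2 fires (terminating 2F1 at x = 1 with n = 7, b = -1/3, c = -\frac{7}{8}). Sum: -\frac{892336237}{1028928825}.

Structural cue: with t_0 = -\frac{1}{5}, the lower running product (C = -1/5, x = 1) is a rising factorial.
Term ratio: r(k) = 1 * (k-7) (k-\frac{1}{3}) / [(k-\frac{7}{8}) (k+1)] - rational in k. x = 1; t_0 = -\frac{1}{5}; negate the roots.


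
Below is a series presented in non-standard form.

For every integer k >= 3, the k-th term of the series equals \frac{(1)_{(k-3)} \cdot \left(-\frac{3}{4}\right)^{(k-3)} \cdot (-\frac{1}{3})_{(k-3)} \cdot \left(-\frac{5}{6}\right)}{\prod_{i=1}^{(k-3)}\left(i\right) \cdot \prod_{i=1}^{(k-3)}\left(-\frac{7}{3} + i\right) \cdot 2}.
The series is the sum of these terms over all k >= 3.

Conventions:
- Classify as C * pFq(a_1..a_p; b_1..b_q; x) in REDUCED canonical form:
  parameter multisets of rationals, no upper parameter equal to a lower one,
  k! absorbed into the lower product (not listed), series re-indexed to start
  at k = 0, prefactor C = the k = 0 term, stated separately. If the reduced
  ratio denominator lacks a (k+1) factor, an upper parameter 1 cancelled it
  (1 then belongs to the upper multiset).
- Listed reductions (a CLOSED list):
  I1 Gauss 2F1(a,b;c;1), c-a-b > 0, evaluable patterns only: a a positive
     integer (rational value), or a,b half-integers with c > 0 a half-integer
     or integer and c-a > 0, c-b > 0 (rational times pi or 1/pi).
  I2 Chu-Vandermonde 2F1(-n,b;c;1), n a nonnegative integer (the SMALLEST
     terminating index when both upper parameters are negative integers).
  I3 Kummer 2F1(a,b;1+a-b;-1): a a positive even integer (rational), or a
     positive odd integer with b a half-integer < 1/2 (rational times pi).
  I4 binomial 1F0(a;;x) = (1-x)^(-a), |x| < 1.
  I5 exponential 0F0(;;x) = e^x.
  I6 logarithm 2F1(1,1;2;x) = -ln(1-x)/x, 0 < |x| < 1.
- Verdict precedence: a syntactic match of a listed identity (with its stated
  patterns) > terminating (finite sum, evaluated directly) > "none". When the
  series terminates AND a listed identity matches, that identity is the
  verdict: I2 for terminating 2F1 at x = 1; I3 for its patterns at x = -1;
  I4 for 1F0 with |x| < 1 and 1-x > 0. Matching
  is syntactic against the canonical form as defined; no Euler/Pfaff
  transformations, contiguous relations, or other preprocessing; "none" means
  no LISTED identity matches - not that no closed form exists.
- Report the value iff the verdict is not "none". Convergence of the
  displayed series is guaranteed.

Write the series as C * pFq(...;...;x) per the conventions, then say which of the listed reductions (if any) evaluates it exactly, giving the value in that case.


Prefactor -\frac{5}{12}, argument -\frac{3}{4}: 2F1 with upper {-\frac{1}{3}, 1} over lower {-\frac{4}{3}}. Verdict: none - at argument -\frac{3}{4} the multisets {-\frac{1}{3}, 1} ; {-\frac{4}{3}} match no listed identity.

Structural cue: t_0 = -\frac{5}{12} here, and the lower running product (prefactor -5/12) is a rising factorial.
Ratio: r(k) = -\frac{3}{4} * (k-\frac{1}{3}) (k+1) / [(k-\frac{4}{3}) (k+1)] ; factor over Q: parameters, x = -\frac{3}{4}, and C = -\frac{5}{12}.


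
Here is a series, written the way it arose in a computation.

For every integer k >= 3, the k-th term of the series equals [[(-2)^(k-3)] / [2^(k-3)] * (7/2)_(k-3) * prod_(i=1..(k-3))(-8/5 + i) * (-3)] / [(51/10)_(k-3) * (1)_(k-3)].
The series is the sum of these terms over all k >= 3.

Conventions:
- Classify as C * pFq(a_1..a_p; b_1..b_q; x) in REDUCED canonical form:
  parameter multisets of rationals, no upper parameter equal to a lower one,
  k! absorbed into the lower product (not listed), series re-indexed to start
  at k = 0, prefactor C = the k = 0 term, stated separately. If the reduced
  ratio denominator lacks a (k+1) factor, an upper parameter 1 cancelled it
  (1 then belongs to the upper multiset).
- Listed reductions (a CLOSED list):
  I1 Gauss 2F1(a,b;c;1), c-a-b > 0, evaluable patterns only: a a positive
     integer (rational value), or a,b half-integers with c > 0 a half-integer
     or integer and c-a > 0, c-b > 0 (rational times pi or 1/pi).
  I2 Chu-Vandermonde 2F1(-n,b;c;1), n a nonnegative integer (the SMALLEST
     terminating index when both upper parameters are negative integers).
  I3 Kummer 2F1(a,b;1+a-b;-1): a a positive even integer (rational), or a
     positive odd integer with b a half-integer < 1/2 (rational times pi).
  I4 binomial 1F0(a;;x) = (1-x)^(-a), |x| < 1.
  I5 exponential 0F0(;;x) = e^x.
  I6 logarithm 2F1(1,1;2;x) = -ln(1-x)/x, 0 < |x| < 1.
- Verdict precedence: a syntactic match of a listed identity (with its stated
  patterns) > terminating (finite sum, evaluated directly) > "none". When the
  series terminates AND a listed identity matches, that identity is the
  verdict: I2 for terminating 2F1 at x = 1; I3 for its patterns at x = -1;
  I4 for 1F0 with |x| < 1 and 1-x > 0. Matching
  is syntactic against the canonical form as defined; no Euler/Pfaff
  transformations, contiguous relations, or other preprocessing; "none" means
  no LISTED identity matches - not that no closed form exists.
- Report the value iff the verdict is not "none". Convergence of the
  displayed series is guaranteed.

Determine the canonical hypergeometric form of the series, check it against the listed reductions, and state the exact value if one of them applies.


With C = -3: the canonical form is 2F1(-3/5, 7/2; 51/10; -1). Verdict: none - this 2F1 at x = -1 matches no listed pattern, and upper {-3/5, 7/2} holds no stopper.

Key step: from the first term -3: the two k-th powers (C = -3) combine into one argument.
Ratio: r(k) = (-1) * (k-3/5) (k+7/2) / [(k+51/10) (k+1)] ; factor over Q: parameters, x = (-1), and C = -3.


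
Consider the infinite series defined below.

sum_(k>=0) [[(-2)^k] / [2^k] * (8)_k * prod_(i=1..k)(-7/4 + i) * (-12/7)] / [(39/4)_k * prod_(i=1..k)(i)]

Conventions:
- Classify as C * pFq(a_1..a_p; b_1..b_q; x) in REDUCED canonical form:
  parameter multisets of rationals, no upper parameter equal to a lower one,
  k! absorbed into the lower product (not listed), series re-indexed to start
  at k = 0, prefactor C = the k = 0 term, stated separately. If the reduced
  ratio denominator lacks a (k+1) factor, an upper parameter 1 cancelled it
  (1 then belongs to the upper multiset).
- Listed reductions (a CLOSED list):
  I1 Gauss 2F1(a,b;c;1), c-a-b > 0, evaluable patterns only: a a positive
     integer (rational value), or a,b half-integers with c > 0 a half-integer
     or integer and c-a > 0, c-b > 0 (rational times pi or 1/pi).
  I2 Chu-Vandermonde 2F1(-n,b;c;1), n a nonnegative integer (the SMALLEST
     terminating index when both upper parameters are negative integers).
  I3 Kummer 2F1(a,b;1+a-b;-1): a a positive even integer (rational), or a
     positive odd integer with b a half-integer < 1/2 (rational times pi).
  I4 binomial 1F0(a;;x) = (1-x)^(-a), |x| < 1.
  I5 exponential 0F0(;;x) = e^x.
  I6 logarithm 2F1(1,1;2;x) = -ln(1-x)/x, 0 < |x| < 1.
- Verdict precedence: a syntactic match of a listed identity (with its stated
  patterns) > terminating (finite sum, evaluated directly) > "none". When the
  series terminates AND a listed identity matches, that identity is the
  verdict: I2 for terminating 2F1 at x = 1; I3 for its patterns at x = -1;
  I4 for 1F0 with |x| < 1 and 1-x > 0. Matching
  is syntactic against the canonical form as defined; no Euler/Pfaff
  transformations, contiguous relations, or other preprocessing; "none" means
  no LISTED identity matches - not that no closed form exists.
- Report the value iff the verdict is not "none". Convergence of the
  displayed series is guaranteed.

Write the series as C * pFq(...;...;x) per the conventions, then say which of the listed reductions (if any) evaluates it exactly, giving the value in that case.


The tell: from the first term -12/7: the two k-th powers (prefactor -12/7) combine into one argument.
Ratio: r(k) = (-1) * (k-3/4) (k+8) / [(k+39/4) (k+1)] - rational; roots negated = parameters, x = (-1), C = -12/7.

Classification (C = -12/7): 2F1 with upper {-3/4, 8}, lower {39/4}, argument x = -1. Verdict: this is the Kummer evaluation I3 (x = -1; c = 39/4 equals 1+a-b for upper {-3/4, 8}: listed pattern). Its exact value is -19251/7168.


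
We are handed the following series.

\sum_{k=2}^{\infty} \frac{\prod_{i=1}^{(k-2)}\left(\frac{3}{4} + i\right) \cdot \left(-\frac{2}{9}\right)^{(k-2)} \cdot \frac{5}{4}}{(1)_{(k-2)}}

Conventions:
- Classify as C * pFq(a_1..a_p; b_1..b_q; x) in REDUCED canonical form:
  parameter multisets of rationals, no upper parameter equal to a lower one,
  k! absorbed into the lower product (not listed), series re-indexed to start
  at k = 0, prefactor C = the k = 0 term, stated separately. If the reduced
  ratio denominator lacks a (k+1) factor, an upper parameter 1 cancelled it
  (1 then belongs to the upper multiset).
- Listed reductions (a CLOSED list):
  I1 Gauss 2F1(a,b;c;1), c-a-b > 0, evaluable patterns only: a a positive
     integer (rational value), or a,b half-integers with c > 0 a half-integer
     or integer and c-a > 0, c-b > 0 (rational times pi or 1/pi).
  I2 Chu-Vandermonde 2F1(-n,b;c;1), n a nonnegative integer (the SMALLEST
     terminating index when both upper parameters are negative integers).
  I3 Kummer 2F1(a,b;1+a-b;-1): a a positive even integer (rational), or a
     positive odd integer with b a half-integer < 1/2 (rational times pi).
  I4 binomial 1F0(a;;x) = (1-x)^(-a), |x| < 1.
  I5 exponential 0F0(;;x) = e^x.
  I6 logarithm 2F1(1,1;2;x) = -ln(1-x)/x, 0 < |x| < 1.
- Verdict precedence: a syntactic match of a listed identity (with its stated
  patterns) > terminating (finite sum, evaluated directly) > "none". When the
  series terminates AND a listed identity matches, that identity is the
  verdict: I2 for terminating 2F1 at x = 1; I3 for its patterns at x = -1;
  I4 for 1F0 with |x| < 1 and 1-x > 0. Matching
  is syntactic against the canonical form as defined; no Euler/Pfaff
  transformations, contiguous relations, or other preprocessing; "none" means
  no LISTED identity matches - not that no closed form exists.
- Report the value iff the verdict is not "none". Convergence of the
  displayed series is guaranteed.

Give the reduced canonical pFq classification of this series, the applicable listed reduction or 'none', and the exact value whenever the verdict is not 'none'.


With C = \frac{5}{4}: the canonical form is 1F0(\frac{7}{4}; -; -\frac{2}{9}). Verdict: the I4 binomial reduction fires (the 1F0 binomial series: exponent -7/4, x = -\frac{2}{9}). Hence: \frac{5}{4} \cdot \left(\frac{11}{9}\right)^{-\frac{7}{4}}.

First insight: t_0 being \frac{5}{4}, (1)_k (prefactor 5/4) is k! itself.
Step ratio: r(k) = -\frac{2}{9} * (k+\frac{7}{4}) / [(k+1)] ; factor over Q: parameters, x = -\frac{2}{9}, and C = \frac{5}{4}.


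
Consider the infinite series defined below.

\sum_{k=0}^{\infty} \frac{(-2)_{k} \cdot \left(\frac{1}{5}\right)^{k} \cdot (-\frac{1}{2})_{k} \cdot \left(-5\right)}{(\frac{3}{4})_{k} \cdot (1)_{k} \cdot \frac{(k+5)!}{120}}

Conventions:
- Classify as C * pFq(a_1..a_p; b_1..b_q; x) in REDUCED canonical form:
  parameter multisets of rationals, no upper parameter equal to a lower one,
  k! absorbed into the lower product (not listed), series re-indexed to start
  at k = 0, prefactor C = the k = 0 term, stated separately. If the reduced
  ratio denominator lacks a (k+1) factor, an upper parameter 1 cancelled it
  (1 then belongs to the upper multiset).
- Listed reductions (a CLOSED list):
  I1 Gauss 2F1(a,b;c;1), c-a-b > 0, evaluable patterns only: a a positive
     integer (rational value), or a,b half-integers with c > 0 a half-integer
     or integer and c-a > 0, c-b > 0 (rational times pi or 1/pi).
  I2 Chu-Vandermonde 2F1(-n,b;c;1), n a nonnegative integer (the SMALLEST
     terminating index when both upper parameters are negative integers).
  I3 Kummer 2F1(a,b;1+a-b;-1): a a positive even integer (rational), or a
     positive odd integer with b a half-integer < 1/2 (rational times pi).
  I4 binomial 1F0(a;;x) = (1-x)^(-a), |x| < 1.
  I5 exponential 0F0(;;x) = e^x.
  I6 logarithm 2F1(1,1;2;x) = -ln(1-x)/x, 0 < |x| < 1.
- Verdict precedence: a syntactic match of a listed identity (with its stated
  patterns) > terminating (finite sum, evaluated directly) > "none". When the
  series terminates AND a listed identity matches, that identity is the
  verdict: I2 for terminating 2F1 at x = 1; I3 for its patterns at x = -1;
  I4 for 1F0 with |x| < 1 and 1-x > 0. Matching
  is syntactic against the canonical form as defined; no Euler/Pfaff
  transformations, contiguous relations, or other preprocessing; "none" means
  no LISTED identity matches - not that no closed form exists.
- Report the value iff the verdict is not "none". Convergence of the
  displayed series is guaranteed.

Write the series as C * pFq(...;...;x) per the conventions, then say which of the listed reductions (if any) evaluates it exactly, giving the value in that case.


x = \frac{1}{5} here; the reduced form reads 2F2, upper {-2, -\frac{1}{2}}, lower {\frac{3}{4}, 6}, C = -5. Verdict: terminating - the sum ends at index 2 because -2 is a negative integer; exact evaluation follows. Hence: -\frac{11513}{2205}.

Key step: x = \frac{1}{5} and (1)_k (C = -5, x = 1/5) is k! itself.
Ratio: r(k) = \frac{1}{5} * (k-2) (k-\frac{1}{2}) / [(k+\frac{3}{4}) (k+6) (k+1)] - rational in k. x = \frac{1}{5}; t_0 = -5; negate the roots.


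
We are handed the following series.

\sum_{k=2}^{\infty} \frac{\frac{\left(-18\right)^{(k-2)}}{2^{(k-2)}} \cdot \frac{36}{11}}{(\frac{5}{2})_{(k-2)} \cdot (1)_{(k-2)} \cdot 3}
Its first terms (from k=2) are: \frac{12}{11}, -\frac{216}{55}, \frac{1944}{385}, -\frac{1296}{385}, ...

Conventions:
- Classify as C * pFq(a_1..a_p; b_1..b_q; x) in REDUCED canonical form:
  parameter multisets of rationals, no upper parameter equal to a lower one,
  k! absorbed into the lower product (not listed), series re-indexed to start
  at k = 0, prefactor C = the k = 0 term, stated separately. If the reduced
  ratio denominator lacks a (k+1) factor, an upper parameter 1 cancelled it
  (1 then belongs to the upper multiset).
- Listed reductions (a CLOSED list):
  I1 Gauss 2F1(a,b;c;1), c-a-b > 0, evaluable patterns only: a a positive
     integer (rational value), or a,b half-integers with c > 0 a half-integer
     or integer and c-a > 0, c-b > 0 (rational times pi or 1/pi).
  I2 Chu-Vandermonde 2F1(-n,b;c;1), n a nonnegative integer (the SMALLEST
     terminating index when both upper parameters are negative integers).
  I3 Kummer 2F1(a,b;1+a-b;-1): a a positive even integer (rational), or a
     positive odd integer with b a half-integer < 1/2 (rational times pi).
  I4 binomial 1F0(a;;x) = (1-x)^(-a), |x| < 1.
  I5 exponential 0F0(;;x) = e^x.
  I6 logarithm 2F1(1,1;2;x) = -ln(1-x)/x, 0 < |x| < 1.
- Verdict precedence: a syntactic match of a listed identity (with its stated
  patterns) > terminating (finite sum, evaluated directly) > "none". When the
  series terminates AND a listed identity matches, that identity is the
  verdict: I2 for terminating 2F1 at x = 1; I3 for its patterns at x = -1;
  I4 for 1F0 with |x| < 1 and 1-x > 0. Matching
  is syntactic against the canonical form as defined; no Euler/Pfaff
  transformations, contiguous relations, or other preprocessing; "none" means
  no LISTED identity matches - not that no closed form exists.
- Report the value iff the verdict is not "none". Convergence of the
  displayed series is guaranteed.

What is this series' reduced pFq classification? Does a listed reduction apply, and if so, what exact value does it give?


Prefactor \frac{12}{11}, argument -9: 0F1 with upper {-} over lower {\frac{5}{2}}. Verdict: none. A 0F1 with upper {-} fits none of I1-I6 at x = -9; the sum runs forever.

Key step: from the first term \frac{12}{11}: the two k-th powers (C = 12/11) combine into one argument.
Ratio: r(k) = -9 * 1 / [(k+\frac{5}{2}) (k+1)] - rational in k. x = -9; t_0 = \frac{12}{11}; negate the roots.


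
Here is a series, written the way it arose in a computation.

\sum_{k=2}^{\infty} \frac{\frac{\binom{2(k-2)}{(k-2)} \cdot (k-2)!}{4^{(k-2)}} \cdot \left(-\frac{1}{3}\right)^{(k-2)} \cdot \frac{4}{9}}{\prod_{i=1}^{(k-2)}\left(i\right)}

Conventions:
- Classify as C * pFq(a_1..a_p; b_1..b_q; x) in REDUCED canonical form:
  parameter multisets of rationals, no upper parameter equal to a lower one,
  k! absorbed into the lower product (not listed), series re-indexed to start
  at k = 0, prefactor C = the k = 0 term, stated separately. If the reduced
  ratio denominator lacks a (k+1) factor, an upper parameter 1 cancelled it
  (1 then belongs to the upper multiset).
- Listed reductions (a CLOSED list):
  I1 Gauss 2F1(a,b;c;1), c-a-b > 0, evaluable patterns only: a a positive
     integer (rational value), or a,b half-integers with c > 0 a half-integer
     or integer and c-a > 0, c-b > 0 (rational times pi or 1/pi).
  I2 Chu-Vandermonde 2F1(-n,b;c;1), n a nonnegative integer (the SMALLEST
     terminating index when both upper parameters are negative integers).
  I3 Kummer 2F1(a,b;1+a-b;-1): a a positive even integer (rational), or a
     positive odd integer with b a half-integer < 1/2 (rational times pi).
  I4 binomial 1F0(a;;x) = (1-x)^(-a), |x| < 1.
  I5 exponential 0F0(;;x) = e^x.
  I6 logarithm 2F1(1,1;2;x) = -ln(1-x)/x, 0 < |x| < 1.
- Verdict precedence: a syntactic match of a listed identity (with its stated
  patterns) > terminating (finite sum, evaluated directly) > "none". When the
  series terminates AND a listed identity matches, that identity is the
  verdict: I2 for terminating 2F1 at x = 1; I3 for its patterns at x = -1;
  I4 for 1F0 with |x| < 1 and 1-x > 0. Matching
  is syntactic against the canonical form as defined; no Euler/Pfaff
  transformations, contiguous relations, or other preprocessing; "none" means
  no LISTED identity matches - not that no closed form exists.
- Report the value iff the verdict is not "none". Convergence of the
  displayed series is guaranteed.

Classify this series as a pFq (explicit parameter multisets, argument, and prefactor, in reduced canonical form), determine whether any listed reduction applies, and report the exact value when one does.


Canonical form: C = \frac{4}{9} times 1F0 with upper {\frac{1}{2}}, lower {-}, x = -\frac{1}{3}. Verdict: the binomial series (I4) applies (the 1F0 binomial series: exponent -1/2, x = -\frac{1}{3}). Value: \frac{4}{9} \cdot \left(\frac{4}{3}\right)^{-\frac{1}{2}}.

Key observation: from the first term \frac{4}{9}: the product of the first k integers (prefactor 4/9) is k!.
Term ratio: r(k) = -\frac{1}{3} * (k+\frac{1}{2}) / [(k+1)] - rational in k, leading ratio -\frac{1}{3}; with t_0 = \frac{4}{9}, classification follows.


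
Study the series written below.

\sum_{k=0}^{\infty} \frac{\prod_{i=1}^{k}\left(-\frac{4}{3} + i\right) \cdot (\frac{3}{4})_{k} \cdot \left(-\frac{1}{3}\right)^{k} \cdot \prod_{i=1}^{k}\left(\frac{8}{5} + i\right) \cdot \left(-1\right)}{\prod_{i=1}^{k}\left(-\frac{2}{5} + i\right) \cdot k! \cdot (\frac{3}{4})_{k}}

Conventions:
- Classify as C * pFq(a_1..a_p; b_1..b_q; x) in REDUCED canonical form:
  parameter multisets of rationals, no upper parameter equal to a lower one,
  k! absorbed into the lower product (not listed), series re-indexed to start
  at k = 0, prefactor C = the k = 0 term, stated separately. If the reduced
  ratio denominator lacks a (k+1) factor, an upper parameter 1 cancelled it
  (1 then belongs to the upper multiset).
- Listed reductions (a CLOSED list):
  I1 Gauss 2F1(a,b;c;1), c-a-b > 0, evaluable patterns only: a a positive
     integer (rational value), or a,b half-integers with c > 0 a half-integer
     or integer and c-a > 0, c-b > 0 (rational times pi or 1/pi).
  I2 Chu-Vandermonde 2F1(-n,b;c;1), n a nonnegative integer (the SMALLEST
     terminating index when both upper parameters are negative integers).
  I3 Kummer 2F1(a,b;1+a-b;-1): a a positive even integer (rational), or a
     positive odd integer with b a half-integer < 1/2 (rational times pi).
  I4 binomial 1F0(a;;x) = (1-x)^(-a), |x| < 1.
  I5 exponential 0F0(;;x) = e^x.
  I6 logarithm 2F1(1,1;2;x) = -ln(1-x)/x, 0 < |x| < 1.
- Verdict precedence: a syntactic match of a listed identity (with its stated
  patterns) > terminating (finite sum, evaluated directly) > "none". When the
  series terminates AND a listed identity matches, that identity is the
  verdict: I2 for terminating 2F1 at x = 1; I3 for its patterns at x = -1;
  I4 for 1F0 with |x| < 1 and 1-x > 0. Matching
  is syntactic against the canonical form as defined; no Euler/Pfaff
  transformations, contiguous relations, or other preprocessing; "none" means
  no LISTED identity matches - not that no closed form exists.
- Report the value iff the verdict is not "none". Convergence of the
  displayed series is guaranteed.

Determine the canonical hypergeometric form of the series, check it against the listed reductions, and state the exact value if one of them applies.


Reduced: x = -\frac{1}{3}, 2F1, upper = {-\frac{1}{3}, \frac{13}{5}}, lower = {\frac{3}{5}}, C = -1. Verdict: none. No listed pattern accepts 2F1(-\frac{1}{3}, \frac{13}{5}; \frac{3}{5}; -\frac{1}{3}).

Structural cue: t_0 = -1 here, and the running product (C = -1) telescopes to a rising factorial.
Ratio: r(k) = -\frac{1}{3} * (k-\frac{1}{3}) (k+\frac{13}{5}) / [(k+\frac{3}{5}) (k+1)] - rational in k, leading ratio -\frac{1}{3}; with t_0 = -1, classification follows.
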